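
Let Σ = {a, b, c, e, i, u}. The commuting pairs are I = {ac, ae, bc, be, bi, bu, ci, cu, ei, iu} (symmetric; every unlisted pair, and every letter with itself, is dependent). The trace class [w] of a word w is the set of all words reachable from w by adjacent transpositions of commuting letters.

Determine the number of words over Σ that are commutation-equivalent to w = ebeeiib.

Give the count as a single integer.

210

#0=e has no predecessor
#1=b has no predecessor
#2=e depends on [0:e]
#3=e depends on [2:e]
#4=i has no predecessor
#5=i depends on [4:i]
#6=b depends on [1:b]
sources: [0:e, 1:b, 4:i]
N(rest) = Σ N(rest − s) over sources s of rest; N(one piece) = 1:
  size 1 → [3]=1  [5]=1  [6]=1
  size 2 → [1,6]=1  [2,3]=1  [3,5]=2  [3,6]=2  [4,5]=1  [5,6]=2
  size 3 → [0,2,3]=1  [1,3,6]=3  [1,5,6]=3  [2,3,5]=3  [2,3,6]=3  [3,4,5]=3  [3,5,6]=6  [4,5,6]=3
  size 4 → [0,2,3,5]=4  [0,2,3,6]=4  [1,2,3,6]=6  [1,3,5,6]=12  [1,4,5,6]=6  [2,3,4,5]=6  [2,3,5,6]=12  [3,4,5,6]=12
  size 5 → [0,1,2,3,6]=10  [0,2,3,4,5]=10  [0,2,3,5,6]=20  [1,2,3,5,6]=30  [1,3,4,5,6]=30  [2,3,4,5,6]=30
  first=0(e) contributes 90
  first=1(b) contributes 60
  first=4(i) contributes 60
|[w]| = 210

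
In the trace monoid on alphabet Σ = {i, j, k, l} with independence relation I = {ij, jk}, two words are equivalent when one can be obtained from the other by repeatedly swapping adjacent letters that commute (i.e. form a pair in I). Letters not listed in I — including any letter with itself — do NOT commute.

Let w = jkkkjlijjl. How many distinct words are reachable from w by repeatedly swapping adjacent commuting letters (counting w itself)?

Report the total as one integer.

30

#0=j has no predecessor
#1=k has no predecessor
#2=k depends on [1:k]
#3=k depends on [2:k]
#4=j depends on [0:j]
#5=l depends on [3:k, 4:j]
#6=i depends on [5:l]
#7=j depends on [5:l]
#8=j depends on [7:j]
#9=l depends on [6:i, 8:j]
sources: [0:j, 1:k]
N(rest) = Σ N(rest − s) over sources s of rest; N(one piece) = 1:
  size 1 → [9]=1
  size 2 → [6,9]=1  [8,9]=1
  size 3 → [6,8,9]=2  [7,8,9]=1
  size 4 → [6,7,8,9]=3
  size 5 → [5,6,7,8,9]=3
  size 6 → [3,5,6,7,8,9]=3  [4,5,6,7,8,9]=3
  size 7 → [0,4,5,6,7,8,9]=3  [2,3,5,6,7,8,9]=3  [3,4,5,6,7,8,9]=6
  size 8 → [0,3,4,5,6,7,8,9]=9  [1,2,3,5,6,7,8,9]=3  [2,3,4,5,6,7,8,9]=9
  first=0(j) contributes 12
  first=1(k) contributes 18
|[w]| = 30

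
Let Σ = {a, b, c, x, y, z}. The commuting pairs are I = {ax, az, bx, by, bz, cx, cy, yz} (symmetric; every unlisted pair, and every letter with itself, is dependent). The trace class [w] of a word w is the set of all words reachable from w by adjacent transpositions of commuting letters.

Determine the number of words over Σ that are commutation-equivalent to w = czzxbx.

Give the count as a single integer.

#0=c has no predecessor
#1=z depends on [0:c]
#2=z depends on [1:z]
#3=x depends on [2:z]
#4=b depends on [0:c]
#5=x depends on [3:x]
sources: [0:c]
N(rest) = Σ N(rest − s) over sources s of rest; N(one piece) = 1:
  size 1 → [4]=1  [5]=1
  size 2 → [3,5]=1  [4,5]=2
  size 3 → [2,3,5]=1  [3,4,5]=3
  size 4 → [1,2,3,5]=1  [2,3,4,5]=4
  first=0(c) contributes 5

5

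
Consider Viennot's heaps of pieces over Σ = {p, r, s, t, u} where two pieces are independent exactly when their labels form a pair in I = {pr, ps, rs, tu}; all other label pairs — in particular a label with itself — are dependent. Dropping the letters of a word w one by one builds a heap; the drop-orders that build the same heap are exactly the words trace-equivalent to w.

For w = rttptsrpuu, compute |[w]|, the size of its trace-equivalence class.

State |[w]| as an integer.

6

piece 0:r — minimal
piece 1:t rests on {0:r}
piece 2:t rests on {1:t}
piece 3:p rests on {2:t}
piece 4:t rests on {3:p}
piece 5:s rests on {4:t}
piece 6:r rests on {4:t}
piece 7:p rests on {4:t}
piece 8:u rests on {5:s, 6:r, 7:p}
piece 9:u rests on {8:u}
minimal pieces: {0:r}
ways to finish when only these pieces remain (= sum over removing one remaining piece with nothing left below it):
  1 left: {9}→1
  2 left: {8,9}→1
  3 left: {5,8,9}→1  {6,8,9}→1  {7,8,9}→1
  4 left: {5,6,8,9}→2  {5,7,8,9}→2  {6,7,8,9}→2
  5 left: {5,6,7,8,9}→6
  6 left: {4,5,6,7,8,9}→6
  7 left: {3,4,5,6,7,8,9}→6
  8 left: {2,3,4,5,6,7,8,9}→6
  placing 0:r first → 6 extensions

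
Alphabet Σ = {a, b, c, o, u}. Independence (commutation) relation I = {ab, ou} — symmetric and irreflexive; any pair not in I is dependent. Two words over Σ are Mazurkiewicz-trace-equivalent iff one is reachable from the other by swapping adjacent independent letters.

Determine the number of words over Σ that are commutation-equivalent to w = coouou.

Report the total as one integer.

drop 0:c onto floor
drop 1:o onto {0:c}
drop 2:o onto {1:o}
drop 3:u onto {0:c}
drop 4:o onto {2:o}
drop 5:u onto {3:u}
ground layer = {0:c}
drop-orders for the pieces not yet dropped (sum over which currently-grounded one goes next):
  1 to go: {4} 1  {5} 1
  2 to go: {2,4} 1  {3,5} 1  {4,5} 2
  3 to go: {1,2,4} 1  {2,4,5} 3  {3,4,5} 3
  4 to go: {1,2,4,5} 4  {2,3,4,5} 6
  if 0:c drops first: 10 orders

10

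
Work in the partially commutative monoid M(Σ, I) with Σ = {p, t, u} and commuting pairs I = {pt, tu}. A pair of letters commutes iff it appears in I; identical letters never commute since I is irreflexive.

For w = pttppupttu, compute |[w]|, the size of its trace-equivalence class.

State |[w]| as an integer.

210

drop 0:p onto floor
drop 1:t onto floor
drop 2:t onto {1:t}
drop 3:p onto {0:p}
drop 4:p onto {3:p}
drop 5:u onto {4:p}
drop 6:p onto {5:u}
drop 7:t onto {2:t}
drop 8:t onto {7:t}
drop 9:u onto {6:p}
ground layer = {0:p, 1:t}
drop-orders for the pieces not yet dropped (sum over which currently-grounded one goes next):
  1 to go: {8} 1  {9} 1
  2 to go: {6,9} 1  {7,8} 1  {8,9} 2
  3 to go: {2,7,8} 1  {5,6,9} 1  {6,8,9} 3  {7,8,9} 3
  4 to go: {1,2,7,8} 1  {2,7,8,9} 4  {4,5,6,9} 1  {5,6,8,9} 4  {6,7,8,9} 6
  5 to go: {1,2,7,8,9} 5  {2,6,7,8,9} 10  {3,4,5,6,9} 1  {4,5,6,8,9} 5  {5,6,7,8,9} 10
  6 to go: {0,3,4,5,6,9} 1  {1,2,6,7,8,9} 15  {2,5,6,7,8,9} 20  {3,4,5,6,8,9} 6  {4,5,6,7,8,9} 15
  7 to go: {0,3,4,5,6,8,9} 7  {1,2,5,6,7,8,9} 35  {2,4,5,6,7,8,9} 35  {3,4,5,6,7,8,9} 21
  8 to go: {0,3,4,5,6,7,8,9} 28  {1,2,4,5,6,7,8,9} 70  {2,3,4,5,6,7,8,9} 56
  if 0:p drops first: 126 orders
  if 1:t drops first: 84 orders
heap linearizations: 210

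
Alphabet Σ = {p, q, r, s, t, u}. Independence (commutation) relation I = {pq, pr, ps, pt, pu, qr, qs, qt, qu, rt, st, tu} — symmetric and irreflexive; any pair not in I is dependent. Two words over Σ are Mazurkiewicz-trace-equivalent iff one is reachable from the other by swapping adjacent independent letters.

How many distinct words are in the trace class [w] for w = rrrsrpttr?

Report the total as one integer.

252

#0=r has no predecessor
#1=r depends on [0:r]
#2=r depends on [1:r]
#3=s depends on [2:r]
#4=r depends on [3:s]
#5=p has no predecessor
#6=t has no predecessor
#7=t depends on [6:t]
#8=r depends on [4:r]
sources: [0:r, 5:p, 6:t]
N(rest) = Σ N(rest − s) over sources s of rest; N(one piece) = 1:
  size 1 → [5]=1  [7]=1  [8]=1
  size 2 → [4,8]=1  [5,7]=2  [5,8]=2  [6,7]=1  [7,8]=2
  size 3 → [3,4,8]=1  [4,5,8]=3  [4,7,8]=3  [5,6,7]=3  [5,7,8]=6  [6,7,8]=3
  size 4 → [2,3,4,8]=1  [3,4,5,8]=4  [3,4,7,8]=4  [4,5,7,8]=12  [4,6,7,8]=6  [5,6,7,8]=12
  size 5 → [1,2,3,4,8]=1  [2,3,4,5,8]=5  [2,3,4,7,8]=5  [3,4,5,7,8]=20  [3,4,6,7,8]=10  [4,5,6,7,8]=30
  size 6 → [0,1,2,3,4,8]=1  [1,2,3,4,5,8]=6  [1,2,3,4,7,8]=6  [2,3,4,5,7,8]=30  [2,3,4,6,7,8]=15  [3,4,5,6,7,8]=60
  size 7 → [0,1,2,3,4,5,8]=7  [0,1,2,3,4,7,8]=7  [1,2,3,4,5,7,8]=42  [1,2,3,4,6,7,8]=21  [2,3,4,5,6,7,8]=105
  first=0(r) contributes 168
  first=5(p) contributes 28
  first=6(t) contributes 56
|[w]| = 252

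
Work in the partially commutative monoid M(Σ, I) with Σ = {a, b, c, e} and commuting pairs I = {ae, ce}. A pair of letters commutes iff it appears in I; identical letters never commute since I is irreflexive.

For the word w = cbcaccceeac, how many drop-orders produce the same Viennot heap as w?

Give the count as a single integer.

36

drop 0:c onto floor
drop 1:b onto {0:c}
drop 2:c onto {1:b}
drop 3:a onto {2:c}
drop 4:c onto {3:a}
drop 5:c onto {4:c}
drop 6:c onto {5:c}
drop 7:e onto {1:b}
drop 8:e onto {7:e}
drop 9:a onto {6:c}
drop 10:c onto {9:a}
ground layer = {0:c}
drop-orders for the pieces not yet dropped (sum over which currently-grounded one goes next):
  1 to go: {8} 1  {10} 1
  2 to go: {7,8} 1  {8,10} 2  {9,10} 1
  3 to go: {6,9,10} 1  {7,8,10} 3  {8,9,10} 3
  4 to go: {5,6,9,10} 1  {6,8,9,10} 4  {7,8,9,10} 6
  5 to go: {4,5,6,9,10} 1  {5,6,8,9,10} 5  {6,7,8,9,10} 10
  6 to go: {3,4,5,6,9,10} 1  {4,5,6,8,9,10} 6  {5,6,7,8,9,10} 15
  7 to go: {2,3,4,5,6,9,10} 1  {3,4,5,6,8,9,10} 7  {4,5,6,7,8,9,10} 21
  8 to go: {2,3,4,5,6,8,9,10} 8  {3,4,5,6,7,8,9,10} 28
  9 to go: {2,3,4,5,6,7,8,9,10} 36
  if 0:c drops first: 36 orders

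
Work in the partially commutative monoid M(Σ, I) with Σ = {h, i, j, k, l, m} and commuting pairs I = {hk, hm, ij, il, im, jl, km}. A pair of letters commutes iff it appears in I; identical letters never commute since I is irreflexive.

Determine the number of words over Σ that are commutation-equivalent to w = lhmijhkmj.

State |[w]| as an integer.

34

drop 0:l onto floor
drop 1:h onto {0:l}
drop 2:m onto {0:l}
drop 3:i onto {1:h}
drop 4:j onto {1:h, 2:m}
drop 5:h onto {3:i, 4:j}
drop 6:k onto {3:i, 4:j}
drop 7:m onto {4:j}
drop 8:j onto {5:h, 6:k, 7:m}
ground layer = {0:l}
drop-orders for the pieces not yet dropped (sum over which currently-grounded one goes next):
  1 to go: {8} 1
  2 to go: {5,8} 1  {6,8} 1  {7,8} 1
  3 to go: {5,6,8} 2  {5,7,8} 2  {6,7,8} 2
  4 to go: {3,5,6,8} 2  {5,6,7,8} 6
  5 to go: {3,5,6,7,8} 8  {4,5,6,7,8} 6
  6 to go: {2,4,5,6,7,8} 6  {3,4,5,6,7,8} 14
  7 to go: {1,3,4,5,6,7,8} 14  {2,3,4,5,6,7,8} 20
  if 0:l drops first: 34 orders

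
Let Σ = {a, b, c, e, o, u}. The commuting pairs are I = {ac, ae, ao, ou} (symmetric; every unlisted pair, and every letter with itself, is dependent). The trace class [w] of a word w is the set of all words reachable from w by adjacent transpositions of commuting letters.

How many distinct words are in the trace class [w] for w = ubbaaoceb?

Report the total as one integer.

0(u) covers ∅
1(b) covers 0:u
2(b) covers 1:b
3(a) covers 2:b
4(a) covers 3:a
5(o) covers 2:b
6(c) covers 5:o
7(e) covers 6:c
8(b) covers 4:a, 7:e
floor of heap: 0:u
completions by unplaced set U, small U first (add the entries for U minus each lowest piece of U):
  |U|=1: {8}:1
  |U|=2: {4,8}:1  {7,8}:1
  |U|=3: {3,4,8}:1  {4,7,8}:2  {6,7,8}:1
  |U|=4: {3,4,7,8}:3  {4,6,7,8}:3  {5,6,7,8}:1
  |U|=5: {3,4,6,7,8}:6  {4,5,6,7,8}:4
  |U|=6: {3,4,5,6,7,8}:10
  |U|=7: {2,3,4,5,6,7,8}:10
  start at 0(u): 10

10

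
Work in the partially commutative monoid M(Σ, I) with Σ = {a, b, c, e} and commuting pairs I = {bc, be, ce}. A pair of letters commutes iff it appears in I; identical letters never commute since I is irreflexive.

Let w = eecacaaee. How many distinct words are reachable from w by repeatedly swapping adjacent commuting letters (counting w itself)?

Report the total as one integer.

0(e) covers ∅
1(e) covers 0:e
2(c) covers ∅
3(a) covers 1:e, 2:c
4(c) covers 3:a
5(a) covers 4:c
6(a) covers 5:a
7(e) covers 6:a
8(e) covers 7:e
floor of heap: 0:e, 2:c
completions by unplaced set U, small U first (add the entries for U minus each lowest piece of U):
  |U|=1: {8}:1
  |U|=2: {7,8}:1
  |U|=3: {6,7,8}:1
  |U|=4: {5,6,7,8}:1
  |U|=5: {4,5,6,7,8}:1
  |U|=6: {3,4,5,6,7,8}:1
  |U|=7: {1,3,4,5,6,7,8}:1  {2,3,4,5,6,7,8}:1
  start at 0(e): 2
  start at 2(c): 1
sum over floor = 3

3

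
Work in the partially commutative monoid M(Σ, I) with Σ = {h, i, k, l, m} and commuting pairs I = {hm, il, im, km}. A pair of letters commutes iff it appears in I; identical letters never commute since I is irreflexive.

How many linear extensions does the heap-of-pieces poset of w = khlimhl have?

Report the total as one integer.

piece 0:k — minimal
piece 1:h rests on {0:k}
piece 2:l rests on {1:h}
piece 3:i rests on {1:h}
piece 4:m rests on {2:l}
piece 5:h rests on {2:l, 3:i}
piece 6:l rests on {4:m, 5:h}
minimal pieces: {0:k}
ways to finish when only these pieces remain (= sum over removing one remaining piece with nothing left below it):
  1 left: {6}→1
  2 left: {4,6}→1  {5,6}→1
  3 left: {3,5,6}→1  {4,5,6}→2
  4 left: {2,4,5,6}→2  {3,4,5,6}→3
  5 left: {2,3,4,5,6}→5
  placing 0:k first → 5 extensions

5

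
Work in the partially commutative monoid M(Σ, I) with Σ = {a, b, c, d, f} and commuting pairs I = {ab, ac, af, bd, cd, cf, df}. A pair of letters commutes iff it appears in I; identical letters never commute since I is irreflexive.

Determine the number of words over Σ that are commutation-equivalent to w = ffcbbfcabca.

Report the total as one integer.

330

piece 0:f — minimal
piece 1:f rests on {0:f}
piece 2:c — minimal
piece 3:b rests on {1:f, 2:c}
piece 4:b rests on {3:b}
piece 5:f rests on {4:b}
piece 6:c rests on {4:b}
piece 7:a — minimal
piece 8:b rests on {5:f, 6:c}
piece 9:c rests on {8:b}
piece 10:a rests on {7:a}
minimal pieces: {0:f, 2:c, 7:a}
ways to finish when only these pieces remain (= sum over removing one remaining piece with nothing left below it):
  1 left: {9}→1  {10}→1
  2 left: {7,10}→1  {8,9}→1  {9,10}→2
  3 left: {5,8,9}→1  {6,8,9}→1  {7,9,10}→3  {8,9,10}→3
  4 left: {5,6,8,9}→2  {5,8,9,10}→4  {6,8,9,10}→4  {7,8,9,10}→6
  5 left: {4,5,6,8,9}→2  {5,6,8,9,10}→10  {5,7,8,9,10}→10  {6,7,8,9,10}→10
  6 left: {3,4,5,6,8,9}→2  {4,5,6,8,9,10}→12  {5,6,7,8,9,10}→30
  7 left: {1,3,4,5,6,8,9}→2  {2,3,4,5,6,8,9}→2  {3,4,5,6,8,9,10}→14  {4,5,6,7,8,9,10}→42
  8 left: {0,1,3,4,5,6,8,9}→2  {1,2,3,4,5,6,8,9}→4  {1,3,4,5,6,8,9,10}→16  {2,3,4,5,6,8,9,10}→16  {3,4,5,6,7,8,9,10}→56
  9 left: {0,1,2,3,4,5,6,8,9}→6  {0,1,3,4,5,6,8,9,10}→18  {1,2,3,4,5,6,8,9,10}→36  {1,3,4,5,6,7,8,9,10}→72  {2,3,4,5,6,7,8,9,10}→72
  placing 0:f first → 180 extensions
  placing 2:c first → 90 extensions
  placing 7:a first → 60 extensions
total linear extensions = 330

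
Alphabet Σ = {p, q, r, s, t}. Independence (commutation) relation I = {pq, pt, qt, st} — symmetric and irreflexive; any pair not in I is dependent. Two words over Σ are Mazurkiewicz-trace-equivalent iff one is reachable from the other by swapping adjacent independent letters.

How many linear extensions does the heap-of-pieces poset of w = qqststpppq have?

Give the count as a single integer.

180

drop 0:q onto floor
drop 1:q onto {0:q}
drop 2:s onto {1:q}
drop 3:t onto floor
drop 4:s onto {2:s}
drop 5:t onto {3:t}
drop 6:p onto {4:s}
drop 7:p onto {6:p}
drop 8:p onto {7:p}
drop 9:q onto {4:s}
ground layer = {0:q, 3:t}
drop-orders for the pieces not yet dropped (sum over which currently-grounded one goes next):
  1 to go: {5} 1  {8} 1  {9} 1
  2 to go: {3,5} 1  {5,8} 2  {5,9} 2  {7,8} 1  {8,9} 2
  3 to go: {3,5,8} 3  {3,5,9} 3  {5,7,8} 3  {5,8,9} 6  {6,7,8} 1  {7,8,9} 3
  4 to go: {3,5,7,8} 6  {3,5,8,9} 12  {5,6,7,8} 4  {5,7,8,9} 12  {6,7,8,9} 4
  5 to go: {3,5,6,7,8} 10  {3,5,7,8,9} 30  {4,6,7,8,9} 4  {5,6,7,8,9} 20
  6 to go: {2,4,6,7,8,9} 4  {3,5,6,7,8,9} 60  {4,5,6,7,8,9} 24
  7 to go: {1,2,4,6,7,8,9} 4  {2,4,5,6,7,8,9} 28  {3,4,5,6,7,8,9} 84
  8 to go: {0,1,2,4,6,7,8,9} 4  {1,2,4,5,6,7,8,9} 32  {2,3,4,5,6,7,8,9} 112
  if 0:q drops first: 144 orders
  if 3:t drops first: 36 orders
heap linearizations: 180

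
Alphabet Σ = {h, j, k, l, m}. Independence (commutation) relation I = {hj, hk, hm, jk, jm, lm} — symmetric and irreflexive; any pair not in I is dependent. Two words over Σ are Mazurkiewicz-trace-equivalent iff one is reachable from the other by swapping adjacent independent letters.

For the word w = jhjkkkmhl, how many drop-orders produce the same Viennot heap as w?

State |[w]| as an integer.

piece 0:j — minimal
piece 1:h — minimal
piece 2:j rests on {0:j}
piece 3:k — minimal
piece 4:k rests on {3:k}
piece 5:k rests on {4:k}
piece 6:m rests on {5:k}
piece 7:h rests on {1:h}
piece 8:l rests on {2:j, 5:k, 7:h}
minimal pieces: {0:j, 1:h, 3:k}
ways to finish when only these pieces remain (= sum over removing one remaining piece with nothing left below it):
  1 left: {6}→1  {8}→1
  2 left: {2,8}→1  {6,8}→2  {7,8}→1
  3 left: {0,2,8}→1  {1,7,8}→1  {2,6,8}→3  {2,7,8}→2  {5,6,8}→2  {6,7,8}→3
  4 left: {0,2,6,8}→4  {0,2,7,8}→3  {1,2,7,8}→3  {1,6,7,8}→4  {2,5,6,8}→5  {2,6,7,8}→8  {4,5,6,8}→2  {5,6,7,8}→5
  5 left: {0,1,2,7,8}→6  {0,2,5,6,8}→9  {0,2,6,7,8}→15  {1,2,6,7,8}→15  {1,5,6,7,8}→9  {2,4,5,6,8}→7  {2,5,6,7,8}→18  {3,4,5,6,8}→2  {4,5,6,7,8}→7
  6 left: {0,1,2,6,7,8}→36  {0,2,4,5,6,8}→16  {0,2,5,6,7,8}→42  {1,2,5,6,7,8}→42  {1,4,5,6,7,8}→16  {2,3,4,5,6,8}→9  {2,4,5,6,7,8}→32  {3,4,5,6,7,8}→9
  7 left: {0,1,2,5,6,7,8}→120  {0,2,3,4,5,6,8}→25  {0,2,4,5,6,7,8}→90  {1,2,4,5,6,7,8}→90  {1,3,4,5,6,7,8}→25  {2,3,4,5,6,7,8}→50
  placing 0:j first → 165 extensions
  placing 1:h first → 165 extensions
  placing 3:k first → 300 extensions
total linear extensions = 630

630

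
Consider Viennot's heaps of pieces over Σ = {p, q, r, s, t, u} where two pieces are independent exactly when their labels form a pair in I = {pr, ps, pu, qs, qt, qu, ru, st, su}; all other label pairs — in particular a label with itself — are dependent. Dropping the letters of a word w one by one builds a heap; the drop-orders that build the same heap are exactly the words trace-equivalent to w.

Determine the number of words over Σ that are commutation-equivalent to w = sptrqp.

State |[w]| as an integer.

piece 0:s — minimal
piece 1:p — minimal
piece 2:t rests on {1:p}
piece 3:r rests on {0:s, 2:t}
piece 4:q rests on {3:r}
piece 5:p rests on {4:q}
minimal pieces: {0:s, 1:p}
ways to finish when only these pieces remain (= sum over removing one remaining piece with nothing left below it):
  1 left: {5}→1
  2 left: {4,5}→1
  3 left: {3,4,5}→1
  4 left: {0,3,4,5}→1  {2,3,4,5}→1
  placing 0:s first → 1 extensions
  placing 1:p first → 2 extensions
total linear extensions = 3

3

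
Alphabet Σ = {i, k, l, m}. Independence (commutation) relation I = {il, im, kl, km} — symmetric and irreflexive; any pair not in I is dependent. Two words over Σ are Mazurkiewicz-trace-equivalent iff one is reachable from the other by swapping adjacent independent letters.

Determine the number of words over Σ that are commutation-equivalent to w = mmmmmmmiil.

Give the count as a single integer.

45

piece 0:m — minimal
piece 1:m rests on {0:m}
piece 2:m rests on {1:m}
piece 3:m rests on {2:m}
piece 4:m rests on {3:m}
piece 5:m rests on {4:m}
piece 6:m rests on {5:m}
piece 7:i — minimal
piece 8:i rests on {7:i}
piece 9:l rests on {6:m}
minimal pieces: {0:m, 7:i}
ways to finish when only these pieces remain (= sum over removing one remaining piece with nothing left below it):
  1 left: {8}→1  {9}→1
  2 left: {6,9}→1  {7,8}→1  {8,9}→2
  3 left: {5,6,9}→1  {6,8,9}→3  {7,8,9}→3
  4 left: {4,5,6,9}→1  {5,6,8,9}→4  {6,7,8,9}→6
  5 left: {3,4,5,6,9}→1  {4,5,6,8,9}→5  {5,6,7,8,9}→10
  6 left: {2,3,4,5,6,9}→1  {3,4,5,6,8,9}→6  {4,5,6,7,8,9}→15
  7 left: {1,2,3,4,5,6,9}→1  {2,3,4,5,6,8,9}→7  {3,4,5,6,7,8,9}→21
  8 left: {0,1,2,3,4,5,6,9}→1  {1,2,3,4,5,6,8,9}→8  {2,3,4,5,6,7,8,9}→28
  placing 0:m first → 36 extensions
  placing 7:i first → 9 extensions
total linear extensions = 45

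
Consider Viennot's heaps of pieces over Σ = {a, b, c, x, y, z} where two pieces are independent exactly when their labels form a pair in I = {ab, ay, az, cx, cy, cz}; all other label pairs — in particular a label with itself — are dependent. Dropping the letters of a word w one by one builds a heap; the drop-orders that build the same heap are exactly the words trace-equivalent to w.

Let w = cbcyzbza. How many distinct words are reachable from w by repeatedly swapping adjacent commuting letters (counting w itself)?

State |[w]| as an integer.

#0=c has no predecessor
#1=b depends on [0:c]
#2=c depends on [1:b]
#3=y depends on [1:b]
#4=z depends on [3:y]
#5=b depends on [2:c, 4:z]
#6=z depends on [5:b]
#7=a depends on [2:c]
sources: [0:c]
N(rest) = Σ N(rest − s) over sources s of rest; N(one piece) = 1:
  size 1 → [6]=1  [7]=1
  size 2 → [5,6]=1  [6,7]=2
  size 3 → [4,5,6]=1  [5,6,7]=3
  size 4 → [2,5,6,7]=3  [3,4,5,6]=1  [4,5,6,7]=4
  size 5 → [2,4,5,6,7]=7  [3,4,5,6,7]=5
  size 6 → [2,3,4,5,6,7]=12
  first=0(c) contributes 12

12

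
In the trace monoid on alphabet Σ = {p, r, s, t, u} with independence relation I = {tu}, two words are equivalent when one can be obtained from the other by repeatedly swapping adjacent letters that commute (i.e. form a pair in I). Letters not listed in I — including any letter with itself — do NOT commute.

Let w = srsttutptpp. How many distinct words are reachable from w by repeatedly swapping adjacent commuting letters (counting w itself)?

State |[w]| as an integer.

4

drop 0:s onto floor
drop 1:r onto {0:s}
drop 2:s onto {1:r}
drop 3:t onto {2:s}
drop 4:t onto {3:t}
drop 5:u onto {2:s}
drop 6:t onto {4:t}
drop 7:p onto {5:u, 6:t}
drop 8:t onto {7:p}
drop 9:p onto {8:t}
drop 10:p onto {9:p}
ground layer = {0:s}
drop-orders for the pieces not yet dropped (sum over which currently-grounded one goes next):
  1 to go: {10} 1
  2 to go: {9,10} 1
  3 to go: {8,9,10} 1
  4 to go: {7,8,9,10} 1
  5 to go: {5,7,8,9,10} 1  {6,7,8,9,10} 1
  6 to go: {4,6,7,8,9,10} 1  {5,6,7,8,9,10} 2
  7 to go: {3,4,6,7,8,9,10} 1  {4,5,6,7,8,9,10} 3
  8 to go: {3,4,5,6,7,8,9,10} 4
  9 to go: {2,3,4,5,6,7,8,9,10} 4
  if 0:s drops first: 4 orders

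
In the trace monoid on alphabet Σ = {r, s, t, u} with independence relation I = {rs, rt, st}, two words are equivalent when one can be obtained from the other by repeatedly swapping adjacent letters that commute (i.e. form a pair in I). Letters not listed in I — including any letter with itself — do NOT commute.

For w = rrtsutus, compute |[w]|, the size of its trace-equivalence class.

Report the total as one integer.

12

0(r) covers ∅
1(r) covers 0:r
2(t) covers ∅
3(s) covers ∅
4(u) covers 1:r, 2:t, 3:s
5(t) covers 4:u
6(u) covers 5:t
7(s) covers 6:u
floor of heap: 0:r, 2:t, 3:s
completions by unplaced set U, small U first (add the entries for U minus each lowest piece of U):
  |U|=1: {7}:1
  |U|=2: {6,7}:1
  |U|=3: {5,6,7}:1
  |U|=4: {4,5,6,7}:1
  |U|=5: {1,4,5,6,7}:1  {2,4,5,6,7}:1  {3,4,5,6,7}:1
  |U|=6: {0,1,4,5,6,7}:1  {1,2,4,5,6,7}:2  {1,3,4,5,6,7}:2  {2,3,4,5,6,7}:2
  start at 0(r): 6
  start at 2(t): 3
  start at 3(s): 3
sum over floor = 12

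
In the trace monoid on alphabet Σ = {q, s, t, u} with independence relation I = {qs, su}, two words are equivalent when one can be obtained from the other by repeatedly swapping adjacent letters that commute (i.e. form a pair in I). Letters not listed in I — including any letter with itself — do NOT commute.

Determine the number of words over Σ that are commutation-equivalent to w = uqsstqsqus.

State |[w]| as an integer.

#0=u has no predecessor
#1=q depends on [0:u]
#2=s has no predecessor
#3=s depends on [2:s]
#4=t depends on [1:q, 3:s]
#5=q depends on [4:t]
#6=s depends on [4:t]
#7=q depends on [5:q]
#8=u depends on [7:q]
#9=s depends on [6:s]
sources: [0:u, 2:s]
N(rest) = Σ N(rest − s) over sources s of rest; N(one piece) = 1:
  size 1 → [8]=1  [9]=1
  size 2 → [6,9]=1  [7,8]=1  [8,9]=2
  size 3 → [5,7,8]=1  [6,8,9]=3  [7,8,9]=3
  size 4 → [5,7,8,9]=4  [6,7,8,9]=6
  size 5 → [5,6,7,8,9]=10
  size 6 → [4,5,6,7,8,9]=10
  size 7 → [1,4,5,6,7,8,9]=10  [3,4,5,6,7,8,9]=10
  size 8 → [0,1,4,5,6,7,8,9]=10  [1,3,4,5,6,7,8,9]=20  [2,3,4,5,6,7,8,9]=10
  first=0(u) contributes 30
  first=2(s) contributes 30
|[w]| = 60

60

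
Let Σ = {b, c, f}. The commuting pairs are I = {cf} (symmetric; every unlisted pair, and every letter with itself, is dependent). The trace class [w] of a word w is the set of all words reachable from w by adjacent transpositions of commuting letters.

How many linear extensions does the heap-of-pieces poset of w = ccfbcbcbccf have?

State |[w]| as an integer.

piece 0:c — minimal
piece 1:c rests on {0:c}
piece 2:f — minimal
piece 3:b rests on {1:c, 2:f}
piece 4:c rests on {3:b}
piece 5:b rests on {4:c}
piece 6:c rests on {5:b}
piece 7:b rests on {6:c}
piece 8:c rests on {7:b}
piece 9:c rests on {8:c}
piece 10:f rests on {7:b}
minimal pieces: {0:c, 2:f}
ways to finish when only these pieces remain (= sum over removing one remaining piece with nothing left below it):
  1 left: {9}→1  {10}→1
  2 left: {8,9}→1  {9,10}→2
  3 left: {8,9,10}→3
  4 left: {7,8,9,10}→3
  5 left: {6,7,8,9,10}→3
  6 left: {5,6,7,8,9,10}→3
  7 left: {4,5,6,7,8,9,10}→3
  8 left: {3,4,5,6,7,8,9,10}→3
  9 left: {1,3,4,5,6,7,8,9,10}→3  {2,3,4,5,6,7,8,9,10}→3
  placing 0:c first → 6 extensions
  placing 2:f first → 3 extensions
total linear extensions = 9

9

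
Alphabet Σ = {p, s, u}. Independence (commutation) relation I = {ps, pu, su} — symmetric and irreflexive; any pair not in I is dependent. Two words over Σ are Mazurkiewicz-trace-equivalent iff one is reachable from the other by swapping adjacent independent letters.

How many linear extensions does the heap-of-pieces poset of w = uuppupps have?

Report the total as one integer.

280

#0=u has no predecessor
#1=u depends on [0:u]
#2=p has no predecessor
#3=p depends on [2:p]
#4=u depends on [1:u]
#5=p depends on [3:p]
#6=p depends on [5:p]
#7=s has no predecessor
sources: [0:u, 2:p, 7:s]
N(rest) = Σ N(rest − s) over sources s of rest; N(one piece) = 1:
  size 1 → [4]=1  [6]=1  [7]=1
  size 2 → [1,4]=1  [4,6]=2  [4,7]=2  [5,6]=1  [6,7]=2
  size 3 → [0,1,4]=1  [1,4,6]=3  [1,4,7]=3  [3,5,6]=1  [4,5,6]=3  [4,6,7]=6  [5,6,7]=3
  size 4 → [0,1,4,6]=4  [0,1,4,7]=4  [1,4,5,6]=6  [1,4,6,7]=12  [2,3,5,6]=1  [3,4,5,6]=4  [3,5,6,7]=4  [4,5,6,7]=12
  size 5 → [0,1,4,5,6]=10  [0,1,4,6,7]=20  [1,3,4,5,6]=10  [1,4,5,6,7]=30  [2,3,4,5,6]=5  [2,3,5,6,7]=5  [3,4,5,6,7]=20
  size 6 → [0,1,3,4,5,6]=20  [0,1,4,5,6,7]=60  [1,2,3,4,5,6]=15  [1,3,4,5,6,7]=60  [2,3,4,5,6,7]=30
  first=0(u) contributes 105
  first=2(p) contributes 140
  first=7(s) contributes 35
|[w]| = 280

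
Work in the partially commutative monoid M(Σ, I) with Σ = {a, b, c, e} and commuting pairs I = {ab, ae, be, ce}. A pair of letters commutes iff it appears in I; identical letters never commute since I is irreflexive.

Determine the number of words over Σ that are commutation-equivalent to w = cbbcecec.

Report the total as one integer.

0(c) covers ∅
1(b) covers 0:c
2(b) covers 1:b
3(c) covers 2:b
4(e) covers ∅
5(c) covers 3:c
6(e) covers 4:e
7(c) covers 5:c
floor of heap: 0:c, 4:e
completions by unplaced set U, small U first (add the entries for U minus each lowest piece of U):
  |U|=1: {6}:1  {7}:1
  |U|=2: {4,6}:1  {5,7}:1  {6,7}:2
  |U|=3: {3,5,7}:1  {4,6,7}:3  {5,6,7}:3
  |U|=4: {2,3,5,7}:1  {3,5,6,7}:4  {4,5,6,7}:6
  |U|=5: {1,2,3,5,7}:1  {2,3,5,6,7}:5  {3,4,5,6,7}:10
  |U|=6: {0,1,2,3,5,7}:1  {1,2,3,5,6,7}:6  {2,3,4,5,6,7}:15
  start at 0(c): 21
  start at 4(e): 7
sum over floor = 28

28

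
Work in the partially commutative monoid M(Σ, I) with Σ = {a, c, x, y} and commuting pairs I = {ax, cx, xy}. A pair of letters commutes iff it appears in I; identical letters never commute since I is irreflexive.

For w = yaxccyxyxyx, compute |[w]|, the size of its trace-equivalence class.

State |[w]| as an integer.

330

#0=y has no predecessor
#1=a depends on [0:y]
#2=x has no predecessor
#3=c depends on [1:a]
#4=c depends on [3:c]
#5=y depends on [4:c]
#6=x depends on [2:x]
#7=y depends on [5:y]
#8=x depends on [6:x]
#9=y depends on [7:y]
#10=x depends on [8:x]
sources: [0:y, 2:x]
N(rest) = Σ N(rest − s) over sources s of rest; N(one piece) = 1:
  size 1 → [9]=1  [10]=1
  size 2 → [7,9]=1  [8,10]=1  [9,10]=2
  size 3 → [5,7,9]=1  [6,8,10]=1  [7,9,10]=3  [8,9,10]=3
  size 4 → [2,6,8,10]=1  [4,5,7,9]=1  [5,7,9,10]=4  [6,8,9,10]=4  [7,8,9,10]=6
  size 5 → [2,6,8,9,10]=5  [3,4,5,7,9]=1  [4,5,7,9,10]=5  [5,7,8,9,10]=10  [6,7,8,9,10]=10
  size 6 → [1,3,4,5,7,9]=1  [2,6,7,8,9,10]=15  [3,4,5,7,9,10]=6  [4,5,7,8,9,10]=15  [5,6,7,8,9,10]=20
  size 7 → [0,1,3,4,5,7,9]=1  [1,3,4,5,7,9,10]=7  [2,5,6,7,8,9,10]=35  [3,4,5,7,8,9,10]=21  [4,5,6,7,8,9,10]=35
  size 8 → [0,1,3,4,5,7,9,10]=8  [1,3,4,5,7,8,9,10]=28  [2,4,5,6,7,8,9,10]=70  [3,4,5,6,7,8,9,10]=56
  size 9 → [0,1,3,4,5,7,8,9,10]=36  [1,3,4,5,6,7,8,9,10]=84  [2,3,4,5,6,7,8,9,10]=126
  first=0(y) contributes 210
  first=2(x) contributes 120
|[w]| = 330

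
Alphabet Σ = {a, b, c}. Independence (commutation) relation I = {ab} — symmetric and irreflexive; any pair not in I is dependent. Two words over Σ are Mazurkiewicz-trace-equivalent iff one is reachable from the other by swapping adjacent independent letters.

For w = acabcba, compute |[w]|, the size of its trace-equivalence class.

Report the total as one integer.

piece 0:a — minimal
piece 1:c rests on {0:a}
piece 2:a rests on {1:c}
piece 3:b rests on {1:c}
piece 4:c rests on {2:a, 3:b}
piece 5:b rests on {4:c}
piece 6:a rests on {4:c}
minimal pieces: {0:a}
ways to finish when only these pieces remain (= sum over removing one remaining piece with nothing left below it):
  1 left: {5}→1  {6}→1
  2 left: {5,6}→2
  3 left: {4,5,6}→2
  4 left: {2,4,5,6}→2  {3,4,5,6}→2
  5 left: {2,3,4,5,6}→4
  placing 0:a first → 4 extensions

4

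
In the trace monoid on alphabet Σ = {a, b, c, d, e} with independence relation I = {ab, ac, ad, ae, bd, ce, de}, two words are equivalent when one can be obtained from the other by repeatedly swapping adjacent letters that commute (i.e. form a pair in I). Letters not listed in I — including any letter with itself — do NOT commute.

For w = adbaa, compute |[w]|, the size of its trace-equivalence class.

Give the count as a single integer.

20

piece 0:a — minimal
piece 1:d — minimal
piece 2:b — minimal
piece 3:a rests on {0:a}
piece 4:a rests on {3:a}
minimal pieces: {0:a, 1:d, 2:b}
ways to finish when only these pieces remain (= sum over removing one remaining piece with nothing left below it):
  1 left: {1}→1  {2}→1  {4}→1
  2 left: {1,2}→2  {1,4}→2  {2,4}→2  {3,4}→1
  3 left: {0,3,4}→1  {1,2,4}→6  {1,3,4}→3  {2,3,4}→3
  placing 0:a first → 12 extensions
  placing 1:d first → 4 extensions
  placing 2:b first → 4 extensions
total linear extensions = 20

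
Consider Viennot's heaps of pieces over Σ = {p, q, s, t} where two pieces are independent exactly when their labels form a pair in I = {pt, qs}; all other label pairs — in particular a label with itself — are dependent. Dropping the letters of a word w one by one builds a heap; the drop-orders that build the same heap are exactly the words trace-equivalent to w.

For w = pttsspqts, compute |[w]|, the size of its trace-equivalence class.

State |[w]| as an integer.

drop 0:p onto floor
drop 1:t onto floor
drop 2:t onto {1:t}
drop 3:s onto {0:p, 2:t}
drop 4:s onto {3:s}
drop 5:p onto {4:s}
drop 6:q onto {5:p}
drop 7:t onto {6:q}
drop 8:s onto {7:t}
ground layer = {0:p, 1:t}
drop-orders for the pieces not yet dropped (sum over which currently-grounded one goes next):
  1 to go: {8} 1
  2 to go: {7,8} 1
  3 to go: {6,7,8} 1
  4 to go: {5,6,7,8} 1
  5 to go: {4,5,6,7,8} 1
  6 to go: {3,4,5,6,7,8} 1
  7 to go: {0,3,4,5,6,7,8} 1  {2,3,4,5,6,7,8} 1
  if 0:p drops first: 1 orders
  if 1:t drops first: 2 orders
heap linearizations: 3

3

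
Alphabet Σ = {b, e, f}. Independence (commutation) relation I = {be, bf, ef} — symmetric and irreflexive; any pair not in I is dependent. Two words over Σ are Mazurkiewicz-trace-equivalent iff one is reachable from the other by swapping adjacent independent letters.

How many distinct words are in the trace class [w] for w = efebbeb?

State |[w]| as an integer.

#0=e has no predecessor
#1=f has no predecessor
#2=e depends on [0:e]
#3=b has no predecessor
#4=b depends on [3:b]
#5=e depends on [2:e]
#6=b depends on [4:b]
sources: [0:e, 1:f, 3:b]
N(rest) = Σ N(rest − s) over sources s of rest; N(one piece) = 1:
  size 1 → [1]=1  [5]=1  [6]=1
  size 2 → [1,5]=2  [1,6]=2  [2,5]=1  [4,6]=1  [5,6]=2
  size 3 → [0,2,5]=1  [1,2,5]=3  [1,4,6]=3  [1,5,6]=6  [2,5,6]=3  [3,4,6]=1  [4,5,6]=3
  size 4 → [0,1,2,5]=4  [0,2,5,6]=4  [1,2,5,6]=12  [1,3,4,6]=4  [1,4,5,6]=12  [2,4,5,6]=6  [3,4,5,6]=4
  size 5 → [0,1,2,5,6]=20  [0,2,4,5,6]=10  [1,2,4,5,6]=30  [1,3,4,5,6]=20  [2,3,4,5,6]=10
  first=0(e) contributes 60
  first=1(f) contributes 20
  first=3(b) contributes 60
|[w]| = 140

140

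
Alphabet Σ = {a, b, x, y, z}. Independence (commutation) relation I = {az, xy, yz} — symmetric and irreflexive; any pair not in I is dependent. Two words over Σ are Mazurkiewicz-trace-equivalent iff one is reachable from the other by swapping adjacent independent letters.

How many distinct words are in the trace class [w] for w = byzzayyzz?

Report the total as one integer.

70

#0=b has no predecessor
#1=y depends on [0:b]
#2=z depends on [0:b]
#3=z depends on [2:z]
#4=a depends on [1:y]
#5=y depends on [4:a]
#6=y depends on [5:y]
#7=z depends on [3:z]
#8=z depends on [7:z]
sources: [0:b]
N(rest) = Σ N(rest − s) over sources s of rest; N(one piece) = 1:
  size 1 → [6]=1  [8]=1
  size 2 → [5,6]=1  [6,8]=2  [7,8]=1
  size 3 → [3,7,8]=1  [4,5,6]=1  [5,6,8]=3  [6,7,8]=3
  size 4 → [1,4,5,6]=1  [2,3,7,8]=1  [3,6,7,8]=4  [4,5,6,8]=4  [5,6,7,8]=6
  size 5 → [1,4,5,6,8]=5  [2,3,6,7,8]=5  [3,5,6,7,8]=10  [4,5,6,7,8]=10
  size 6 → [1,4,5,6,7,8]=15  [2,3,5,6,7,8]=15  [3,4,5,6,7,8]=20
  size 7 → [1,3,4,5,6,7,8]=35  [2,3,4,5,6,7,8]=35
  first=0(b) contributes 70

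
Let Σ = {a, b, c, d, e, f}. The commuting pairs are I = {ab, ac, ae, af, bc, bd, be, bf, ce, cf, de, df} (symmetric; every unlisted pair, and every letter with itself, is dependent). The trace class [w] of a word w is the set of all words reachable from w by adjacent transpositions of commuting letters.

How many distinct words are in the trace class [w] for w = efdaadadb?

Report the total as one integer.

252

#0=e has no predecessor
#1=f depends on [0:e]
#2=d has no predecessor
#3=a depends on [2:d]
#4=a depends on [3:a]
#5=d depends on [4:a]
#6=a depends on [5:d]
#7=d depends on [6:a]
#8=b has no predecessor
sources: [0:e, 2:d, 8:b]
N(rest) = Σ N(rest − s) over sources s of rest; N(one piece) = 1:
  size 1 → [1]=1  [7]=1  [8]=1
  size 2 → [0,1]=1  [1,7]=2  [1,8]=2  [6,7]=1  [7,8]=2
  size 3 → [0,1,7]=3  [0,1,8]=3  [1,6,7]=3  [1,7,8]=6  [5,6,7]=1  [6,7,8]=3
  size 4 → [0,1,6,7]=6  [0,1,7,8]=12  [1,5,6,7]=4  [1,6,7,8]=12  [4,5,6,7]=1  [5,6,7,8]=4
  size 5 → [0,1,5,6,7]=10  [0,1,6,7,8]=30  [1,4,5,6,7]=5  [1,5,6,7,8]=20  [3,4,5,6,7]=1  [4,5,6,7,8]=5
  size 6 → [0,1,4,5,6,7]=15  [0,1,5,6,7,8]=60  [1,3,4,5,6,7]=6  [1,4,5,6,7,8]=30  [2,3,4,5,6,7]=1  [3,4,5,6,7,8]=6
  size 7 → [0,1,3,4,5,6,7]=21  [0,1,4,5,6,7,8]=105  [1,2,3,4,5,6,7]=7  [1,3,4,5,6,7,8]=42  [2,3,4,5,6,7,8]=7
  first=0(e) contributes 56
  first=2(d) contributes 168
  first=8(b) contributes 28
|[w]| = 252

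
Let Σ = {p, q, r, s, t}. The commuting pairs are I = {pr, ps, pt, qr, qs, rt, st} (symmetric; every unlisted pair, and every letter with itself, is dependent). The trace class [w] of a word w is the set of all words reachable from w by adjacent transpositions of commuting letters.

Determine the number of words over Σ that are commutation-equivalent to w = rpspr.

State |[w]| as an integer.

#0=r has no predecessor
#1=p has no predecessor
#2=s depends on [0:r]
#3=p depends on [1:p]
#4=r depends on [2:s]
sources: [0:r, 1:p]
N(rest) = Σ N(rest − s) over sources s of rest; N(one piece) = 1:
  size 1 → [3]=1  [4]=1
  size 2 → [1,3]=1  [2,4]=1  [3,4]=2
  size 3 → [0,2,4]=1  [1,3,4]=3  [2,3,4]=3
  first=0(r) contributes 6
  first=1(p) contributes 4
|[w]| = 10

10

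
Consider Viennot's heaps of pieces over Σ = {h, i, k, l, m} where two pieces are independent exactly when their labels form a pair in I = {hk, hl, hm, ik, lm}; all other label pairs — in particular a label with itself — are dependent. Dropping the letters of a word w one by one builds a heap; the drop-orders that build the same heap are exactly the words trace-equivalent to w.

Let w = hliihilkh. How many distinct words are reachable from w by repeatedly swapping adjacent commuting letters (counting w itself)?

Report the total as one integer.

drop 0:h onto floor
drop 1:l onto floor
drop 2:i onto {0:h, 1:l}
drop 3:i onto {2:i}
drop 4:h onto {3:i}
drop 5:i onto {4:h}
drop 6:l onto {5:i}
drop 7:k onto {6:l}
drop 8:h onto {5:i}
ground layer = {0:h, 1:l}
drop-orders for the pieces not yet dropped (sum over which currently-grounded one goes next):
  1 to go: {7} 1  {8} 1
  2 to go: {6,7} 1  {7,8} 2
  3 to go: {6,7,8} 3
  4 to go: {5,6,7,8} 3
  5 to go: {4,5,6,7,8} 3
  6 to go: {3,4,5,6,7,8} 3
  7 to go: {2,3,4,5,6,7,8} 3
  if 0:h drops first: 3 orders
  if 1:l drops first: 3 orders
heap linearizations: 6

6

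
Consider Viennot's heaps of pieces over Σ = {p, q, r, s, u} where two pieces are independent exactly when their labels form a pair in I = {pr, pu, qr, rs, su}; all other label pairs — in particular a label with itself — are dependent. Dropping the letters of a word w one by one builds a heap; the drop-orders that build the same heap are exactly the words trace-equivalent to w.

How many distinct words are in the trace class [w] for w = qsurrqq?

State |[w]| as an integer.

16

0(q) covers ∅
1(s) covers 0:q
2(u) covers 0:q
3(r) covers 2:u
4(r) covers 3:r
5(q) covers 1:s, 2:u
6(q) covers 5:q
floor of heap: 0:q
completions by unplaced set U, small U first (add the entries for U minus each lowest piece of U):
  |U|=1: {4}:1  {6}:1
  |U|=2: {3,4}:1  {4,6}:2  {5,6}:1
  |U|=3: {1,5,6}:1  {3,4,6}:3  {4,5,6}:3
  |U|=4: {1,4,5,6}:4  {3,4,5,6}:6
  |U|=5: {1,3,4,5,6}:10  {2,3,4,5,6}:6
  start at 0(q): 16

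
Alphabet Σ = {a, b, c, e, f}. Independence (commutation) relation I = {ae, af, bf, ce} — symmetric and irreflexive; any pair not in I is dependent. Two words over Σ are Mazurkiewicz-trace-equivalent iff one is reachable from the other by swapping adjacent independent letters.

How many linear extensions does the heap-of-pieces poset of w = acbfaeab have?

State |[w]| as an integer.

9

piece 0:a — minimal
piece 1:c rests on {0:a}
piece 2:b rests on {1:c}
piece 3:f rests on {1:c}
piece 4:a rests on {2:b}
piece 5:e rests on {2:b, 3:f}
piece 6:a rests on {4:a}
piece 7:b rests on {5:e, 6:a}
minimal pieces: {0:a}
ways to finish when only these pieces remain (= sum over removing one remaining piece with nothing left below it):
  1 left: {7}→1
  2 left: {5,7}→1  {6,7}→1
  3 left: {3,5,7}→1  {4,6,7}→1  {5,6,7}→2
  4 left: {3,5,6,7}→3  {4,5,6,7}→3
  5 left: {2,4,5,6,7}→3  {3,4,5,6,7}→6
  6 left: {2,3,4,5,6,7}→9
  placing 0:a first → 9 extensions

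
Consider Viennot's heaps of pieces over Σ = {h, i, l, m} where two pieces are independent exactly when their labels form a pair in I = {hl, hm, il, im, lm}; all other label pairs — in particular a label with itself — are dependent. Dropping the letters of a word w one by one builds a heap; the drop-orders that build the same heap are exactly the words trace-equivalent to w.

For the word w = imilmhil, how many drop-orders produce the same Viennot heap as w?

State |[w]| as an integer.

#0=i has no predecessor
#1=m has no predecessor
#2=i depends on [0:i]
#3=l has no predecessor
#4=m depends on [1:m]
#5=h depends on [2:i]
#6=i depends on [5:h]
#7=l depends on [3:l]
sources: [0:i, 1:m, 3:l]
N(rest) = Σ N(rest − s) over sources s of rest; N(one piece) = 1:
  size 1 → [4]=1  [6]=1  [7]=1
  size 2 → [1,4]=1  [3,7]=1  [4,6]=2  [4,7]=2  [5,6]=1  [6,7]=2
  size 3 → [1,4,6]=3  [1,4,7]=3  [2,5,6]=1  [3,4,7]=3  [3,6,7]=3  [4,5,6]=3  [4,6,7]=6  [5,6,7]=3
  size 4 → [0,2,5,6]=1  [1,3,4,7]=6  [1,4,5,6]=6  [1,4,6,7]=12  [2,4,5,6]=4  [2,5,6,7]=4  [3,4,6,7]=12  [3,5,6,7]=6  [4,5,6,7]=12
  size 5 → [0,2,4,5,6]=5  [0,2,5,6,7]=5  [1,2,4,5,6]=10  [1,3,4,6,7]=30  [1,4,5,6,7]=30  [2,3,5,6,7]=10  [2,4,5,6,7]=20  [3,4,5,6,7]=30
  size 6 → [0,1,2,4,5,6]=15  [0,2,3,5,6,7]=15  [0,2,4,5,6,7]=30  [1,2,4,5,6,7]=60  [1,3,4,5,6,7]=90  [2,3,4,5,6,7]=60
  first=0(i) contributes 210
  first=1(m) contributes 105
  first=3(l) contributes 105
|[w]| = 420

420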